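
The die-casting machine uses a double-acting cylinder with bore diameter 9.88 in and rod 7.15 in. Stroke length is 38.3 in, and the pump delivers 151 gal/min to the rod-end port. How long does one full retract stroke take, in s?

t ≈ 2.41 s

Rod-side annular area A_ann = π/4 × (9.88² − 7.15²) = 36.51 in^2
Swept volume V = A × L; t = V / Q = A·L / Q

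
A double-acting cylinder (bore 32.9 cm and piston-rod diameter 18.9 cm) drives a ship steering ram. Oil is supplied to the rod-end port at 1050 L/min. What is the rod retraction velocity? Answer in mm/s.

Rod-side annular area A_ann = π/4 × (32.9² − 18.9²) = 569.6 cm^2
Flow into the rod-end port fills the annular volume.
v = Q / A

v ≈ 307 mm/s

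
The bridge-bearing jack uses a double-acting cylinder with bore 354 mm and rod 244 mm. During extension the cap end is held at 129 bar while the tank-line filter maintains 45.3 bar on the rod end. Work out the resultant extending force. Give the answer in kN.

Cap-side area A_cap = π/4 × (354 mm)² = 98420 mm^2
Rod-side annular area A_ann = π/4 × (354² − 244²) = 51660 mm^2
Net thrust = P_cap·A_cap − P_rod·A_ann = 1270 kN − 234.0 kN

F ≈ 1040 kN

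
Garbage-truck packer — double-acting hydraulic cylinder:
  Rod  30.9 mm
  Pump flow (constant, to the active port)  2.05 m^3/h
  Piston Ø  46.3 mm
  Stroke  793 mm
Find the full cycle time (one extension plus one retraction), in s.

t ≈ 3.64 s

Cap-side area A_cap = π/4 × (46.3 mm)² = 1684 mm^2
Rod-side annular area A_ann = π/4 × (46.3² − 30.9²) = 933.7 mm^2
t_ext = A_cap·L/Q = 2.345 s
t_ret = A_ann·L/Q = 1.300 s
t_cycle = t_ext + t_ret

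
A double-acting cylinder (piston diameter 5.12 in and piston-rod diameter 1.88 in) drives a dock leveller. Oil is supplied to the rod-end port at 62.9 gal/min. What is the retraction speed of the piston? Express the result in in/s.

Rod-side annular area A_ann = π/4 × (5.12² − 1.88²) = 17.81 in^2
Flow into the rod-end port fills the annular volume.
v = Q / A

v ≈ 13.6 in/s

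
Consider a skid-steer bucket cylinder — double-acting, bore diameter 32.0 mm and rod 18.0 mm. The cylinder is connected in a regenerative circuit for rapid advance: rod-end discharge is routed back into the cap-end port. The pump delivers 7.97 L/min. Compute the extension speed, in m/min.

v ≈ 31.3 m/min

In regeneration the rod-end outflow joins the pump flow into the cap end, so the net volume the pump must supply per unit advance equals the rod cross-section area.
Rod cross-section A_rod = π/4 × (18.0 mm)² = 254.5 mm^2
v = Q_pump / A_rod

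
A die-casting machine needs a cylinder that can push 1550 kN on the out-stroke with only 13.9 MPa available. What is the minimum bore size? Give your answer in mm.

D ≈ 377 mm

Extension force acts on the full piston face: F = P × (π/4)D².
D = √(4F / (πP)) = √(4 × 1550 kN / (π × 13.9 MPa))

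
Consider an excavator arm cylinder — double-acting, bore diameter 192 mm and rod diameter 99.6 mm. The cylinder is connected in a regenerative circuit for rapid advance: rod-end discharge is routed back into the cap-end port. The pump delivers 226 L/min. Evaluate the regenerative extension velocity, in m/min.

v ≈ 29.0 m/min

In regeneration the rod-end outflow joins the pump flow into the cap end, so the net volume the pump must supply per unit advance equals the rod cross-section area.
Rod cross-section A_rod = π/4 × (99.6 mm)² = 7791 mm^2
v = Q_pump / A_rod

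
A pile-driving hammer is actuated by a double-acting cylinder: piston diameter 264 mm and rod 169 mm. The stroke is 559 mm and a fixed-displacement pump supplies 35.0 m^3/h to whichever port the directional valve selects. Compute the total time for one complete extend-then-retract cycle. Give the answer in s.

Cap-side area A_cap = π/4 × (264 mm)² = 54740 mm^2
Rod-side annular area A_ann = π/4 × (264² − 169²) = 32310 mm^2
t_ext = A_cap·L/Q = 3.147 s
t_ret = A_ann·L/Q = 1.858 s
t_cycle = t_ext + t_ret

t ≈ 5.00 s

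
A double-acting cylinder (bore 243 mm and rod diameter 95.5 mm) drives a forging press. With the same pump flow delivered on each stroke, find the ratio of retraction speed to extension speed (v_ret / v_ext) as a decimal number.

v_ret/v_ext ≈ 1.18

Cap-side area A_cap = π/4 × (243 mm)² = 46380 mm^2
Rod-side annular area A_ann = π/4 × (243² − 95.5²) = 39210 mm^2
For equal Q, v ∝ 1/A, so v_ret/v_ext = A_cap/A_ann.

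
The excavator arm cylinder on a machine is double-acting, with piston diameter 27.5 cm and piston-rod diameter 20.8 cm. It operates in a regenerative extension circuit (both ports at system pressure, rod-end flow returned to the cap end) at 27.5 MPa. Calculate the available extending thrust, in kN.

With equal pressure on both faces, forces on the annular region cancel; the net push is pressure × rod cross-section.
Rod cross-section A_rod = π/4 × (20.8 cm)² = 339.8 cm^2
F = P × A_rod

F ≈ 934 kN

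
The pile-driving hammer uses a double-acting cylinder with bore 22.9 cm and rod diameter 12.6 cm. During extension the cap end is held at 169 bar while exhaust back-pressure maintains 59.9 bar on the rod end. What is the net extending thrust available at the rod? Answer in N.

F ≈ 5.24e5 N

Cap-side area A_cap = π/4 × (22.9 cm)² = 411.9 cm^2
Rod-side annular area A_ann = π/4 × (22.9² − 12.6²) = 287.2 cm^2
Net thrust = P_cap·A_cap − P_rod·A_ann = 6.961e5 N − 1.720e5 N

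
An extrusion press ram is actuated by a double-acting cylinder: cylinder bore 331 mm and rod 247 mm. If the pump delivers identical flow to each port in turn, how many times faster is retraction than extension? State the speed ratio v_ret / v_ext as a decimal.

Cap-side area A_cap = π/4 × (331 mm)² = 86050 mm^2
Rod-side annular area A_ann = π/4 × (331² − 247²) = 38130 mm^2
For equal Q, v ∝ 1/A, so v_ret/v_ext = A_cap/A_ann.

v_ret/v_ext ≈ 2.26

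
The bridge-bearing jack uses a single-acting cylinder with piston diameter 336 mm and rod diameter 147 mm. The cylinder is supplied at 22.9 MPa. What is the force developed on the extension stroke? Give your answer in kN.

F ≈ 2030 kN

Cap-side area A_cap = π/4 × (336 mm)² = 88670 mm^2
F = P × A_cap = 22.9 MPa × A_cap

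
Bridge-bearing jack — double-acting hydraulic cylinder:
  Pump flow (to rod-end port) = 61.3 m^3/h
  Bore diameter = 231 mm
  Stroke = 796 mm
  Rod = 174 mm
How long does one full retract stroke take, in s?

t ≈ 0.848 s

Rod-side annular area A_ann = π/4 × (231² − 174²) = 18130 mm^2
Swept volume V = A × L; t = V / Q = A·L / Q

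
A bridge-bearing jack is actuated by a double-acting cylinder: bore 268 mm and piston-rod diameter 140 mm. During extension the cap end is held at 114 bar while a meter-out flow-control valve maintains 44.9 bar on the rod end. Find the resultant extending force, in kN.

Cap-side area A_cap = π/4 × (268 mm)² = 56410 mm^2
Rod-side annular area A_ann = π/4 × (268² − 140²) = 41020 mm^2
Net thrust = P_cap·A_cap − P_rod·A_ann = 643.1 kN − 184.2 kN

F ≈ 459 kN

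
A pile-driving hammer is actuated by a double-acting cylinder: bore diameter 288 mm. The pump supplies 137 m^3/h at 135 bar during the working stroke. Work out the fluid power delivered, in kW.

Hydraulic power = P × Q

W ≈ 514 kW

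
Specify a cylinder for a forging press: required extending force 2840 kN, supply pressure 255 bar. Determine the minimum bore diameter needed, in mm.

D ≈ 377 mm

Extension force acts on the full piston face: F = P × (π/4)D².
D = √(4F / (πP)) = √(4 × 2840 kN / (π × 255 bar))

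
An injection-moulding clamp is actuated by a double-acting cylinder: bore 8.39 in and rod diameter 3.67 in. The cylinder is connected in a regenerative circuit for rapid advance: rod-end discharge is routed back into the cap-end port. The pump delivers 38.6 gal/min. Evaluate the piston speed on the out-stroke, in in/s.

v ≈ 14.0 in/s

In regeneration the rod-end outflow joins the pump flow into the cap end, so the net volume the pump must supply per unit advance equals the rod cross-section area.
Rod cross-section A_rod = π/4 × (3.67 in)² = 10.58 in^2
v = Q_pump / A_rod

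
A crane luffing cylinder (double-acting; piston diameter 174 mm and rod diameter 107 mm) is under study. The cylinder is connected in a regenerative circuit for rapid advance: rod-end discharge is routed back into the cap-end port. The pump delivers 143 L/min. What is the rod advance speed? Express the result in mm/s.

v ≈ 265 mm/s

In regeneration the rod-end outflow joins the pump flow into the cap end, so the net volume the pump must supply per unit advance equals the rod cross-section area.
Rod cross-section A_rod = π/4 × (107 mm)² = 8992 mm^2
v = Q_pump / A_rod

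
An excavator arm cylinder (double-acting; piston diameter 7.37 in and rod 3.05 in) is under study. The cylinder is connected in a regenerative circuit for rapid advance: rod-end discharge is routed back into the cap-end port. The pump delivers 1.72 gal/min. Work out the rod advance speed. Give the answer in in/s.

v ≈ 0.906 in/s

In regeneration the rod-end outflow joins the pump flow into the cap end, so the net volume the pump must supply per unit advance equals the rod cross-section area.
Rod cross-section A_rod = π/4 × (3.05 in)² = 7.306 in^2
v = Q_pump / A_rod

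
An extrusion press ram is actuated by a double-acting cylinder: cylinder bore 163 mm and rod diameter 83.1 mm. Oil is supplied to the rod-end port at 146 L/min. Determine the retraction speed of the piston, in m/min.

v ≈ 9.45 m/min

Rod-side annular area A_ann = π/4 × (163² − 83.1²) = 15440 mm^2
Flow into the rod-end port fills the annular volume.
v = Q / A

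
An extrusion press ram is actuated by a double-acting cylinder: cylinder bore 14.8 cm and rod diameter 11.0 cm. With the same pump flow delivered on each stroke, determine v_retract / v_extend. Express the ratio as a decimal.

Cap-side area A_cap = π/4 × (14.8 cm)² = 172.0 cm^2
Rod-side annular area A_ann = π/4 × (14.8² − 11.0²) = 77.00 cm^2
For equal Q, v ∝ 1/A, so v_ret/v_ext = A_cap/A_ann.

v_ret/v_ext ≈ 2.23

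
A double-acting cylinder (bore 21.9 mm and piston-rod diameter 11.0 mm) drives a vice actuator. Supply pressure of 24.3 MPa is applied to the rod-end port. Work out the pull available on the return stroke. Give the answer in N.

F ≈ 6840 N

Rod-side annular area A_ann = π/4 × (21.9² − 11.0²) = 281.7 mm^2
On retraction the pressure acts on the annular area (bore minus rod).
F = P × A_ann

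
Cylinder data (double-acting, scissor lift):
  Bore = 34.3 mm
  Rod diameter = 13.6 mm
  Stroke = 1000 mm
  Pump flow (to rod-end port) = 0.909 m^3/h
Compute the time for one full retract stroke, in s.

t ≈ 3.08 s

Rod-side annular area A_ann = π/4 × (34.3² − 13.6²) = 778.7 mm^2
Swept volume V = A × L; t = V / Q = A·L / Q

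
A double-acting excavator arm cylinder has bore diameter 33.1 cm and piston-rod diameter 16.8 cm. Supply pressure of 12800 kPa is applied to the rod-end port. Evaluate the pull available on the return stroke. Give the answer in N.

F ≈ 8.18e5 N

Rod-side annular area A_ann = π/4 × (33.1² − 16.8²) = 638.8 cm^2
On retraction the pressure acts on the annular area (bore minus rod).
F = P × A_ann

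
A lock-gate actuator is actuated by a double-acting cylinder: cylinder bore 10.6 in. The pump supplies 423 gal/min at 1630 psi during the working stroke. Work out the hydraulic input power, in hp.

Hydraulic power = P × Q

W ≈ 402 hp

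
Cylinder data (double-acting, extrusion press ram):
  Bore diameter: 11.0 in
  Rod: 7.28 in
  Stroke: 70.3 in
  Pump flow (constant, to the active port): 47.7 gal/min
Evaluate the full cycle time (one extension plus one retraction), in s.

Cap-side area A_cap = π/4 × (11.0 in)² = 95.03 in^2
Rod-side annular area A_ann = π/4 × (11.0² − 7.28²) = 53.41 in^2
t_ext = A_cap·L/Q = 36.38 s
t_ret = A_ann·L/Q = 20.44 s
t_cycle = t_ext + t_ret

t ≈ 56.8 s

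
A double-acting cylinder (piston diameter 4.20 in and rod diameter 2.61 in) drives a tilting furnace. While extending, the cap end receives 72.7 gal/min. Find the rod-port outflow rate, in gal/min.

Q_out ≈ 44.6 gal/min

Cap-side area A_cap = π/4 × (4.20 in)² = 13.85 in^2
Rod-side annular area A_ann = π/4 × (4.20² − 2.61²) = 8.504 in^2
Piston speed v = Q_in/A_cap; rod-end outflow Q_out = v × A_ann = Q_in × A_ann/A_cap.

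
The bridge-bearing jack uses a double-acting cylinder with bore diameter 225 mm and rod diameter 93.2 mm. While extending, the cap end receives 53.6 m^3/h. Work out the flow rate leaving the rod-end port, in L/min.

Q_out ≈ 740 L/min

Cap-side area A_cap = π/4 × (225 mm)² = 39760 mm^2
Rod-side annular area A_ann = π/4 × (225² − 93.2²) = 32940 mm^2
Piston speed v = Q_in/A_cap; rod-end outflow Q_out = v × A_ann = Q_in × A_ann/A_cap.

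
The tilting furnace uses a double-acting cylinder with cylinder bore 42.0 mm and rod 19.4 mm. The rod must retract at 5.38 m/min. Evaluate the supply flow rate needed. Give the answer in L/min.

Rod-side annular area A_ann = π/4 × (42.0² − 19.4²) = 1090 mm^2
Q = A × v

Q ≈ 5.86 L/min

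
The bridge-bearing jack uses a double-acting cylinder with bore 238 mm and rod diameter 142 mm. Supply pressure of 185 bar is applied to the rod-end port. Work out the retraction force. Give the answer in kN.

Rod-side annular area A_ann = π/4 × (238² − 142²) = 28650 mm^2
On retraction the pressure acts on the annular area (bore minus rod).
F = P × A_ann

F ≈ 530 kN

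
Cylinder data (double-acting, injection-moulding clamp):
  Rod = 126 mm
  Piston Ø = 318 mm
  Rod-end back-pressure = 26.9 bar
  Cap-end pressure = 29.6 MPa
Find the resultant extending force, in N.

Cap-side area A_cap = π/4 × (318 mm)² = 79420 mm^2
Rod-side annular area A_ann = π/4 × (318² − 126²) = 66950 mm^2
Net thrust = P_cap·A_cap − P_rod·A_ann = 2.351e6 N − 1.801e5 N

F ≈ 2.17e6 N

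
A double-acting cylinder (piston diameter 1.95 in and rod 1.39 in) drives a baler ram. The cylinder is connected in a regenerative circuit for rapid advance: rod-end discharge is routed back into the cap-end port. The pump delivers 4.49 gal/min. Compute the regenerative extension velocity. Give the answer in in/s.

In regeneration the rod-end outflow joins the pump flow into the cap end, so the net volume the pump must supply per unit advance equals the rod cross-section area.
Rod cross-section A_rod = π/4 × (1.39 in)² = 1.517 in^2
v = Q_pump / A_rod

v ≈ 11.4 in/s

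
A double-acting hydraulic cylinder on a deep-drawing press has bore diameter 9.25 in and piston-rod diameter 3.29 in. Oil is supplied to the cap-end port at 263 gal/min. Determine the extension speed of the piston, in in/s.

v ≈ 15.1 in/s

Cap-side area A_cap = π/4 × (9.25 in)² = 67.20 in^2
v = Q / A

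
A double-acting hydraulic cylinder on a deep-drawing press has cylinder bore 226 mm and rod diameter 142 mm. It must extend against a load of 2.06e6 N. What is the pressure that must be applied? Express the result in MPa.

P ≈ 51.4 MPa

Cap-side area A_cap = π/4 × (226 mm)² = 40110 mm^2
P = F / A = 2.06e6 N / A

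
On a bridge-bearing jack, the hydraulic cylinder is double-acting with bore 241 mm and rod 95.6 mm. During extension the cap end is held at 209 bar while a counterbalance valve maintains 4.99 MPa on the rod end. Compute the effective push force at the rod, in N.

Cap-side area A_cap = π/4 × (241 mm)² = 45620 mm^2
Rod-side annular area A_ann = π/4 × (241² − 95.6²) = 38440 mm^2
Net thrust = P_cap·A_cap − P_rod·A_ann = 9.534e5 N − 1.918e5 N

F ≈ 7.62e5 N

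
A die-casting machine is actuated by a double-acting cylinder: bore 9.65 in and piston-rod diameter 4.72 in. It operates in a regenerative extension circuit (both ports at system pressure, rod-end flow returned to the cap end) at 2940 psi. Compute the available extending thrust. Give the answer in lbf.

F ≈ 51400 lbf

With equal pressure on both faces, forces on the annular region cancel; the net push is pressure × rod cross-section.
Rod cross-section A_rod = π/4 × (4.72 in)² = 17.50 in^2
F = P × A_rod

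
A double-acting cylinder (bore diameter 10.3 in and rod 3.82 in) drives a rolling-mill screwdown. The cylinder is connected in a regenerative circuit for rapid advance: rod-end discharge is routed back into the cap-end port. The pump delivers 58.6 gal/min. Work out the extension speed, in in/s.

v ≈ 19.7 in/s

In regeneration the rod-end outflow joins the pump flow into the cap end, so the net volume the pump must supply per unit advance equals the rod cross-section area.
Rod cross-section A_rod = π/4 × (3.82 in)² = 11.46 in^2
v = Q_pump / A_rod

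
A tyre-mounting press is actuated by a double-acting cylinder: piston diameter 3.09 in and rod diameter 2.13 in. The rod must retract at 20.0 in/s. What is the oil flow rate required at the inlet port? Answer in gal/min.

Q ≈ 20.4 gal/min

Rod-side annular area A_ann = π/4 × (3.09² − 2.13²) = 3.936 in^2
Q = A × v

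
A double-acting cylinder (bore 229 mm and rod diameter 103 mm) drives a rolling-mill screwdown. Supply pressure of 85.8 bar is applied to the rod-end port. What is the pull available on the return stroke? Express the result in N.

Rod-side annular area A_ann = π/4 × (229² − 103²) = 32850 mm^2
On retraction the pressure acts on the annular area (bore minus rod).
F = P × A_ann

F ≈ 2.82e5 N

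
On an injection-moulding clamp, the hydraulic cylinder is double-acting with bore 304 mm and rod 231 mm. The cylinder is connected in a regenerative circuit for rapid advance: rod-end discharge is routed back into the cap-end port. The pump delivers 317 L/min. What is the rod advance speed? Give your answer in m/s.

In regeneration the rod-end outflow joins the pump flow into the cap end, so the net volume the pump must supply per unit advance equals the rod cross-section area.
Rod cross-section A_rod = π/4 × (231 mm)² = 41910 mm^2
v = Q_pump / A_rod

v ≈ 0.126 m/s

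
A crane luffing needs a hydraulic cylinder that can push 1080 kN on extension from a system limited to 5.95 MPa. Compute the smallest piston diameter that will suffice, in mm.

Extension force acts on the full piston face: F = P × (π/4)D².
D = √(4F / (πP)) = √(4 × 1080 kN / (π × 5.95 MPa))

D ≈ 481 mm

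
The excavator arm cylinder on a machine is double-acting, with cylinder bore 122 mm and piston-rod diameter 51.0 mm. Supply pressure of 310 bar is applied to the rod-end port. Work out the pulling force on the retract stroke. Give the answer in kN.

F ≈ 299 kN

Rod-side annular area A_ann = π/4 × (122² − 51.0²) = 9647 mm^2
On retraction the pressure acts on the annular area (bore minus rod).
F = P × A_ann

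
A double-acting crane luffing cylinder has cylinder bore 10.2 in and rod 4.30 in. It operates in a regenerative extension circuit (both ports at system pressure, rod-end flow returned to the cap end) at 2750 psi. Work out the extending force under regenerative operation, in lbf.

F ≈ 39900 lbf

With equal pressure on both faces, forces on the annular region cancel; the net push is pressure × rod cross-section.
Rod cross-section A_rod = π/4 × (4.30 in)² = 14.52 in^2
F = P × A_rod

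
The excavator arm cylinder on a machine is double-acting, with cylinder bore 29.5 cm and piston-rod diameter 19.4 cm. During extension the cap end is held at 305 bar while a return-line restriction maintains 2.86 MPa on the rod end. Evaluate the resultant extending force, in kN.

F ≈ 1970 kN

Cap-side area A_cap = π/4 × (29.5 cm)² = 683.5 cm^2
Rod-side annular area A_ann = π/4 × (29.5² − 19.4²) = 387.9 cm^2
Net thrust = P_cap·A_cap − P_rod·A_ann = 2085 kN − 110.9 kN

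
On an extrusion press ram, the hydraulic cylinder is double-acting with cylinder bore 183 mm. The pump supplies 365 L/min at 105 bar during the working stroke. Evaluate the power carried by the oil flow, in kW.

Hydraulic power = P × Q

W ≈ 63.9 kW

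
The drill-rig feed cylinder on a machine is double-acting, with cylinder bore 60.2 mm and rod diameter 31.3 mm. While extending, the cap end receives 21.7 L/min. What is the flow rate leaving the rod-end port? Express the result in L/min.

Q_out ≈ 15.8 L/min

Cap-side area A_cap = π/4 × (60.2 mm)² = 2846 mm^2
Rod-side annular area A_ann = π/4 × (60.2² − 31.3²) = 2077 mm^2
Piston speed v = Q_in/A_cap; rod-end outflow Q_out = v × A_ann = Q_in × A_ann/A_cap.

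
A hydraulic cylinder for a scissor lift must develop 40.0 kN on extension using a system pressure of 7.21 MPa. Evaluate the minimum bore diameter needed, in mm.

D ≈ 84.0 mm

Extension force acts on the full piston face: F = P × (π/4)D².
D = √(4F / (πP)) = √(4 × 40.0 kN / (π × 7.21 MPa))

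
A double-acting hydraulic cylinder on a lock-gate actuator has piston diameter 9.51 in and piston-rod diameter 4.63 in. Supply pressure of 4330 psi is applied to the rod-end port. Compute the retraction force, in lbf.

F ≈ 2.35e5 lbf

Rod-side annular area A_ann = π/4 × (9.51² − 4.63²) = 54.19 in^2
On retraction the pressure acts on the annular area (bore minus rod).
F = P × A_ann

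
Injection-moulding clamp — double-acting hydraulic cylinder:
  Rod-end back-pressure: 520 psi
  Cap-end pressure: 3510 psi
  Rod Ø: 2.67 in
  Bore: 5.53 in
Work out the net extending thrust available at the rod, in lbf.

F ≈ 74700 lbf

Cap-side area A_cap = π/4 × (5.53 in)² = 24.02 in^2
Rod-side annular area A_ann = π/4 × (5.53² − 2.67²) = 18.42 in^2
Net thrust = P_cap·A_cap − P_rod·A_ann = 84300 lbf − 9578 lbf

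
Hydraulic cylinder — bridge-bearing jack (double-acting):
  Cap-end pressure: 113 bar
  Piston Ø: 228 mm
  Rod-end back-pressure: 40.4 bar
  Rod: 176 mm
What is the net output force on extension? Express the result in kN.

F ≈ 395 kN

Cap-side area A_cap = π/4 × (228 mm)² = 40830 mm^2
Rod-side annular area A_ann = π/4 × (228² − 176²) = 16500 mm^2
Net thrust = P_cap·A_cap − P_rod·A_ann = 461.4 kN − 66.66 kN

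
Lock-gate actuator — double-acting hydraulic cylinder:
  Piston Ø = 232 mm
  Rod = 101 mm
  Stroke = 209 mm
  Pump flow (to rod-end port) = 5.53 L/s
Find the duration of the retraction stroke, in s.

Rod-side annular area A_ann = π/4 × (232² − 101²) = 34260 mm^2
Swept volume V = A × L; t = V / Q = A·L / Q

t ≈ 1.29 s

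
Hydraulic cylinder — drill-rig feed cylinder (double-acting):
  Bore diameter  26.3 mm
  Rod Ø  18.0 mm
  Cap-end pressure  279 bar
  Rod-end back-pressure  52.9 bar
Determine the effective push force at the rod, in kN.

Cap-side area A_cap = π/4 × (26.3 mm)² = 543.3 mm^2
Rod-side annular area A_ann = π/4 × (26.3² − 18.0²) = 288.8 mm^2
Net thrust = P_cap·A_cap − P_rod·A_ann = 15.16 kN − 1.528 kN

F ≈ 13.6 kN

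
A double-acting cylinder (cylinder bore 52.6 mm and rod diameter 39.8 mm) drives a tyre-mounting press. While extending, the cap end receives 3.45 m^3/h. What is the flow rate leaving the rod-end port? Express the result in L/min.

Q_out ≈ 24.6 L/min

Cap-side area A_cap = π/4 × (52.6 mm)² = 2173 mm^2
Rod-side annular area A_ann = π/4 × (52.6² − 39.8²) = 928.9 mm^2
Piston speed v = Q_in/A_cap; rod-end outflow Q_out = v × A_ann = Q_in × A_ann/A_cap.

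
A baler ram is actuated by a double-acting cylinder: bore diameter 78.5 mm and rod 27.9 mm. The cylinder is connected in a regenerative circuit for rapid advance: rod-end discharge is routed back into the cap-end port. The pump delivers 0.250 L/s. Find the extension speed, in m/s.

In regeneration the rod-end outflow joins the pump flow into the cap end, so the net volume the pump must supply per unit advance equals the rod cross-section area.
Rod cross-section A_rod = π/4 × (27.9 mm)² = 611.4 mm^2
v = Q_pump / A_rod

v ≈ 0.409 m/s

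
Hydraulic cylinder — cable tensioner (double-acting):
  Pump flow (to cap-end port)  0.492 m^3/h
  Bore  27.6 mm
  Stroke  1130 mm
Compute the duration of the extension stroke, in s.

Cap-side area A_cap = π/4 × (27.6 mm)² = 598.3 mm^2
Swept volume V = A × L; t = V / Q = A·L / Q

t ≈ 4.95 s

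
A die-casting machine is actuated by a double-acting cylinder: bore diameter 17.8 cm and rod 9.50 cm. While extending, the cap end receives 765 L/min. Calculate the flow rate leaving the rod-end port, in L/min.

Cap-side area A_cap = π/4 × (17.8 cm)² = 248.8 cm^2
Rod-side annular area A_ann = π/4 × (17.8² − 9.50²) = 178.0 cm^2
Piston speed v = Q_in/A_cap; rod-end outflow Q_out = v × A_ann = Q_in × A_ann/A_cap.

Q_out ≈ 547 L/min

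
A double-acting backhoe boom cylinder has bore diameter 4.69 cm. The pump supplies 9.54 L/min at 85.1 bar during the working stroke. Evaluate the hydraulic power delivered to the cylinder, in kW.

Hydraulic power = P × Q

W ≈ 1.35 kW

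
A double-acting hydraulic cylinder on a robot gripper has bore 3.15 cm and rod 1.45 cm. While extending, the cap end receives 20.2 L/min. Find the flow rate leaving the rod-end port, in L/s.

Cap-side area A_cap = π/4 × (3.15 cm)² = 7.793 cm^2
Rod-side annular area A_ann = π/4 × (3.15² − 1.45²) = 6.142 cm^2
Piston speed v = Q_in/A_cap; rod-end outflow Q_out = v × A_ann = Q_in × A_ann/A_cap.

Q_out ≈ 0.265 L/s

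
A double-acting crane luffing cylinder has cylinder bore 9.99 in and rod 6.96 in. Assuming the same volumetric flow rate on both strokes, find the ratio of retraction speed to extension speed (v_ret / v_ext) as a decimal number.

v_ret/v_ext ≈ 1.94

Cap-side area A_cap = π/4 × (9.99 in)² = 78.38 in^2
Rod-side annular area A_ann = π/4 × (9.99² − 6.96²) = 40.34 in^2
For equal Q, v ∝ 1/A, so v_ret/v_ext = A_cap/A_ann.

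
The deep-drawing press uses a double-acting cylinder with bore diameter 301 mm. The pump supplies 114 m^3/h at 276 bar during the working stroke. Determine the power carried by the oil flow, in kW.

W ≈ 874 kW

Hydraulic power = P × Q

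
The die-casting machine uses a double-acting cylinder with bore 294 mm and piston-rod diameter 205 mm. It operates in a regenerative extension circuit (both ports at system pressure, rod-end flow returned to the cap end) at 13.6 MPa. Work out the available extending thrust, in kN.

F ≈ 449 kN

With equal pressure on both faces, forces on the annular region cancel; the net push is pressure × rod cross-section.
Rod cross-section A_rod = π/4 × (205 mm)² = 33010 mm^2
F = P × A_rod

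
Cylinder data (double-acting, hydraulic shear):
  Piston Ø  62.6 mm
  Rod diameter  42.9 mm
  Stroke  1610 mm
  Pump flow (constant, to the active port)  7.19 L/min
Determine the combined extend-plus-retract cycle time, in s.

t ≈ 63.3 s

Cap-side area A_cap = π/4 × (62.6 mm)² = 3078 mm^2
Rod-side annular area A_ann = π/4 × (62.6² − 42.9²) = 1632 mm^2
t_ext = A_cap·L/Q = 41.35 s
t_ret = A_ann·L/Q = 21.93 s
t_cycle = t_ext + t_ret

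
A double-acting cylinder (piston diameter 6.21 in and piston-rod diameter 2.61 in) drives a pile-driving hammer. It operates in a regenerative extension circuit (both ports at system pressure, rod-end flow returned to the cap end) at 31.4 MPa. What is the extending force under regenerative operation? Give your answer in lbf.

F ≈ 24400 lbf

With equal pressure on both faces, forces on the annular region cancel; the net push is pressure × rod cross-section.
Rod cross-section A_rod = π/4 × (2.61 in)² = 5.350 in^2
F = P × A_rod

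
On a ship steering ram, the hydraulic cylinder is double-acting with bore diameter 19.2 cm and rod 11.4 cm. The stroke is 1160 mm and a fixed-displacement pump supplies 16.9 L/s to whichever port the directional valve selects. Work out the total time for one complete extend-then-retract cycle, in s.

t ≈ 3.27 s

Cap-side area A_cap = π/4 × (19.2 cm)² = 289.5 cm^2
Rod-side annular area A_ann = π/4 × (19.2² − 11.4²) = 187.5 cm^2
t_ext = A_cap·L/Q = 1.987 s
t_ret = A_ann·L/Q = 1.287 s
t_cycle = t_ext + t_ret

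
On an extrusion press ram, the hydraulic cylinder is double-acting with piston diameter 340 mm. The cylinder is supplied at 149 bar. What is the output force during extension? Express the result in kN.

F ≈ 1350 kN

Cap-side area A_cap = π/4 × (340 mm)² = 90790 mm^2
F = P × A_cap = 149 bar × A_cap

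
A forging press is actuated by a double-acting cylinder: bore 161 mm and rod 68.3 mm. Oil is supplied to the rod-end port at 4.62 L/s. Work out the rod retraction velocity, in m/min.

Rod-side annular area A_ann = π/4 × (161² − 68.3²) = 16690 mm^2
Flow into the rod-end port fills the annular volume.
v = Q / A

v ≈ 16.6 m/min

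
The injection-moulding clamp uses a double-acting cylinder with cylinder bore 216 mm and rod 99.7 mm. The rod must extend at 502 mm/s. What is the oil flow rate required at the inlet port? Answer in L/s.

Q ≈ 18.4 L/s

Cap-side area A_cap = π/4 × (216 mm)² = 36640 mm^2
Q = A × v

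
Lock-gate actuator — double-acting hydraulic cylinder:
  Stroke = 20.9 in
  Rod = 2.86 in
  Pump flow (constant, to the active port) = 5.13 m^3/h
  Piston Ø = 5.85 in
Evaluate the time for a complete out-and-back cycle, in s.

t ≈ 11.4 s

Cap-side area A_cap = π/4 × (5.85 in)² = 26.88 in^2
Rod-side annular area A_ann = π/4 × (5.85² − 2.86²) = 20.45 in^2
t_ext = A_cap·L/Q = 6.460 s
t_ret = A_ann·L/Q = 4.916 s
t_cycle = t_ext + t_ret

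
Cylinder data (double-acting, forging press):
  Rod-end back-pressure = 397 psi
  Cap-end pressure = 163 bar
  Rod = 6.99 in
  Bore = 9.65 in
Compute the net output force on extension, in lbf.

F ≈ 1.59e5 lbf

Cap-side area A_cap = π/4 × (9.65 in)² = 73.14 in^2
Rod-side annular area A_ann = π/4 × (9.65² − 6.99²) = 34.76 in^2
Net thrust = P_cap·A_cap − P_rod·A_ann = 1.729e5 lbf − 13800 lbf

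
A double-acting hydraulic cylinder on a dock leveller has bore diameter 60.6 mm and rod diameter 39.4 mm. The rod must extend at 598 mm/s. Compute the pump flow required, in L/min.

Q ≈ 103 L/min

Cap-side area A_cap = π/4 × (60.6 mm)² = 2884 mm^2
Q = A × v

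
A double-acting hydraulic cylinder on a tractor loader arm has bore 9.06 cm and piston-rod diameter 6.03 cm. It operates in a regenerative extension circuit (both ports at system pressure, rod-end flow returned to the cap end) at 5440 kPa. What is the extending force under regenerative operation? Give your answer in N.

With equal pressure on both faces, forces on the annular region cancel; the net push is pressure × rod cross-section.
Rod cross-section A_rod = π/4 × (6.03 cm)² = 28.56 cm^2
F = P × A_rod

F ≈ 15500 N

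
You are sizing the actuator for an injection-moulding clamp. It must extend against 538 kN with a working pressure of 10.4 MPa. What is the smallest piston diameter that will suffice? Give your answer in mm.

Extension force acts on the full piston face: F = P × (π/4)D².
D = √(4F / (πP)) = √(4 × 538 kN / (π × 10.4 MPa))

D ≈ 257 mm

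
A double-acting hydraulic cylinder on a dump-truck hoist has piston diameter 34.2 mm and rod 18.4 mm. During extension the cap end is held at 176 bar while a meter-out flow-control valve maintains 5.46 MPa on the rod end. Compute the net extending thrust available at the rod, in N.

F ≈ 12600 N

Cap-side area A_cap = π/4 × (34.2 mm)² = 918.6 mm^2
Rod-side annular area A_ann = π/4 × (34.2² − 18.4²) = 652.7 mm^2
Net thrust = P_cap·A_cap − P_rod·A_ann = 16170 N − 3564 N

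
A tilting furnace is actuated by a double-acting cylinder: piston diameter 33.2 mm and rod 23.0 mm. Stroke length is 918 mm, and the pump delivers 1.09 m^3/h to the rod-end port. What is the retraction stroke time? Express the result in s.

Rod-side annular area A_ann = π/4 × (33.2² − 23.0²) = 450.2 mm^2
Swept volume V = A × L; t = V / Q = A·L / Q

t ≈ 1.37 s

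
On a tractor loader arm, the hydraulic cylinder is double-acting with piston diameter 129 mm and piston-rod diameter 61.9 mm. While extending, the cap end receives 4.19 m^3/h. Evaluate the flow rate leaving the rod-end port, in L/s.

Cap-side area A_cap = π/4 × (129 mm)² = 13070 mm^2
Rod-side annular area A_ann = π/4 × (129² − 61.9²) = 10060 mm^2
Piston speed v = Q_in/A_cap; rod-end outflow Q_out = v × A_ann = Q_in × A_ann/A_cap.

Q_out ≈ 0.896 L/s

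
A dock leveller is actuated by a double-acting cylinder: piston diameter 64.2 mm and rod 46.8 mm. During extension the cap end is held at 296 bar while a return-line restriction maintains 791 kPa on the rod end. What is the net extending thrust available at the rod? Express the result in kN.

Cap-side area A_cap = π/4 × (64.2 mm)² = 3237 mm^2
Rod-side annular area A_ann = π/4 × (64.2² − 46.8²) = 1517 mm^2
Net thrust = P_cap·A_cap − P_rod·A_ann = 95.82 kN − 1.200 kN

F ≈ 94.6 kN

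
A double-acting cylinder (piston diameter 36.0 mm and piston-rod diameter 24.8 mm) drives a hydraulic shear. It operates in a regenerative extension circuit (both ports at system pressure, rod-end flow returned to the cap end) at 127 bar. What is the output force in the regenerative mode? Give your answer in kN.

F ≈ 6.13 kN

With equal pressure on both faces, forces on the annular region cancel; the net push is pressure × rod cross-section.
Rod cross-section A_rod = π/4 × (24.8 mm)² = 483.1 mm^2
F = P × A_rod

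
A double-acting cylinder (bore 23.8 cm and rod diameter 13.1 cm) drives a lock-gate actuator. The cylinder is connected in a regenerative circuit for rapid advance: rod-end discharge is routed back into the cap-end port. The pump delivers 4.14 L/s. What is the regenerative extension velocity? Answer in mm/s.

In regeneration the rod-end outflow joins the pump flow into the cap end, so the net volume the pump must supply per unit advance equals the rod cross-section area.
Rod cross-section A_rod = π/4 × (13.1 cm)² = 134.8 cm^2
v = Q_pump / A_rod

v ≈ 307 mm/s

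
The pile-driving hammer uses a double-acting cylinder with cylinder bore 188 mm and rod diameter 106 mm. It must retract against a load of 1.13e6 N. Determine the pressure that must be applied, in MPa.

Rod-side annular area A_ann = π/4 × (188² − 106²) = 18930 mm^2
Retraction: pressure acts on the annular area.
P = F / A = 1.13e6 N / A

P ≈ 59.7 MPa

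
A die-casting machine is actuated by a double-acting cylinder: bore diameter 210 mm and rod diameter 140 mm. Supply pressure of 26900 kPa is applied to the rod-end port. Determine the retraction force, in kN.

F ≈ 518 kN

Rod-side annular area A_ann = π/4 × (210² − 140²) = 19240 mm^2
On retraction the pressure acts on the annular area (bore minus rod).
F = P × A_ann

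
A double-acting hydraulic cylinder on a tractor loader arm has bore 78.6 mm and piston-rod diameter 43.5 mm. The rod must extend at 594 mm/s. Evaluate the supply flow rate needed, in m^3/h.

Cap-side area A_cap = π/4 × (78.6 mm)² = 4852 mm^2
Q = A × v

Q ≈ 10.4 m^3/h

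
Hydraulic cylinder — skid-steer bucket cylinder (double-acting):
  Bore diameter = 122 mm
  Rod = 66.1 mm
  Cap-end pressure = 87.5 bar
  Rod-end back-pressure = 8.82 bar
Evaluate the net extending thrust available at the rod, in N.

Cap-side area A_cap = π/4 × (122 mm)² = 11690 mm^2
Rod-side annular area A_ann = π/4 × (122² − 66.1²) = 8258 mm^2
Net thrust = P_cap·A_cap − P_rod·A_ann = 1.023e5 N − 7284 N

F ≈ 95000 N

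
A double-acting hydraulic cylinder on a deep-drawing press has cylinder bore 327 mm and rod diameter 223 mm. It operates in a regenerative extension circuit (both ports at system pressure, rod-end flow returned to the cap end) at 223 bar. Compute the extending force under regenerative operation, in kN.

F ≈ 871 kN

With equal pressure on both faces, forces on the annular region cancel; the net push is pressure × rod cross-section.
Rod cross-section A_rod = π/4 × (223 mm)² = 39060 mm^2
F = P × A_rod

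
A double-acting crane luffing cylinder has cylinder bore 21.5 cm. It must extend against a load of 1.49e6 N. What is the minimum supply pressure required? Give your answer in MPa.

P ≈ 41.0 MPa

Cap-side area A_cap = π/4 × (21.5 cm)² = 363.1 cm^2
P = F / A = 1.49e6 N / A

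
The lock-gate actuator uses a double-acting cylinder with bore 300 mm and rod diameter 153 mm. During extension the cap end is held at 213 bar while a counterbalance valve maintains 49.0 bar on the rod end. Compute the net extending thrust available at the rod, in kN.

Cap-side area A_cap = π/4 × (300 mm)² = 70690 mm^2
Rod-side annular area A_ann = π/4 × (300² − 153²) = 52300 mm^2
Net thrust = P_cap·A_cap − P_rod·A_ann = 1506 kN − 256.3 kN

F ≈ 1250 kN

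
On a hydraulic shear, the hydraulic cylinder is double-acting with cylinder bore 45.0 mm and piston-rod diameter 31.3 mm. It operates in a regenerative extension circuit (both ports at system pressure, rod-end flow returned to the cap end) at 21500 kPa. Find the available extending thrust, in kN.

F ≈ 16.5 kN

With equal pressure on both faces, forces on the annular region cancel; the net push is pressure × rod cross-section.
Rod cross-section A_rod = π/4 × (31.3 mm)² = 769.4 mm^2
F = P × A_rod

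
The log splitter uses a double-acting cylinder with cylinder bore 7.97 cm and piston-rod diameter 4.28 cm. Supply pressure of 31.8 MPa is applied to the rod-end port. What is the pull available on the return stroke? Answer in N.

F ≈ 1.13e5 N

Rod-side annular area A_ann = π/4 × (7.97² − 4.28²) = 35.50 cm^2
On retraction the pressure acts on the annular area (bore minus rod).
F = P × A_ann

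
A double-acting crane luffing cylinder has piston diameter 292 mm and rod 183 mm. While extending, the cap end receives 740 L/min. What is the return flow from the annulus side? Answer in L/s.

Cap-side area A_cap = π/4 × (292 mm)² = 66970 mm^2
Rod-side annular area A_ann = π/4 × (292² − 183²) = 40660 mm^2
Piston speed v = Q_in/A_cap; rod-end outflow Q_out = v × A_ann = Q_in × A_ann/A_cap.

Q_out ≈ 7.49 L/s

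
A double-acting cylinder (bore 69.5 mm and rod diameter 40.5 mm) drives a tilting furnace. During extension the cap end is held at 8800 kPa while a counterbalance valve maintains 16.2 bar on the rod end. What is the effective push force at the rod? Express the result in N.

Cap-side area A_cap = π/4 × (69.5 mm)² = 3794 mm^2
Rod-side annular area A_ann = π/4 × (69.5² − 40.5²) = 2505 mm^2
Net thrust = P_cap·A_cap − P_rod·A_ann = 33380 N − 4059 N

F ≈ 29300 N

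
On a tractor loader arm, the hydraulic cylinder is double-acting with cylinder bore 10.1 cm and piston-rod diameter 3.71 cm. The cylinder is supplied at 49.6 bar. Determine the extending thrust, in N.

Cap-side area A_cap = π/4 × (10.1 cm)² = 80.12 cm^2
F = P × A_cap = 49.6 bar × A_cap

F ≈ 39700 N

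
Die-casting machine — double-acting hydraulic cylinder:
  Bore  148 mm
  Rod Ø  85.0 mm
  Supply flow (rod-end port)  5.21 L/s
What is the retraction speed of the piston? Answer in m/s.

Rod-side annular area A_ann = π/4 × (148² − 85.0²) = 11530 mm^2
Flow into the rod-end port fills the annular volume.
v = Q / A

v ≈ 0.452 m/s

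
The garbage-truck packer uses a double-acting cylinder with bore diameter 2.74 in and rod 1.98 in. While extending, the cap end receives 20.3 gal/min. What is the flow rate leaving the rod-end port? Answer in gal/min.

Q_out ≈ 9.70 gal/min

Cap-side area A_cap = π/4 × (2.74 in)² = 5.896 in^2
Rod-side annular area A_ann = π/4 × (2.74² − 1.98²) = 2.817 in^2
Piston speed v = Q_in/A_cap; rod-end outflow Q_out = v × A_ann = Q_in × A_ann/A_cap.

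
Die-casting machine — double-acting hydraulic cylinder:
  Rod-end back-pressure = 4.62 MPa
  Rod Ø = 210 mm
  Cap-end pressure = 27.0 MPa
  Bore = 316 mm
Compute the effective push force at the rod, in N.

F ≈ 1.92e6 N

Cap-side area A_cap = π/4 × (316 mm)² = 78430 mm^2
Rod-side annular area A_ann = π/4 × (316² − 210²) = 43790 mm^2
Net thrust = P_cap·A_cap − P_rod·A_ann = 2.118e6 N − 2.023e5 N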